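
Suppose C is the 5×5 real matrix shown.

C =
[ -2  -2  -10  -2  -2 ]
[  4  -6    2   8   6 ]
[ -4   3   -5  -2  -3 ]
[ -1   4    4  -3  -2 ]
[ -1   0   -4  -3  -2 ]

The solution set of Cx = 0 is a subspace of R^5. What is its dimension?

Row reduce to echelon form.
R2 ← R2 + (2)·R1: [0, -10, -18, 4, 2]
R3 ← R3 − (2)·R1: [0, 7, 15, 2, 1]
R4 ← R4 − (1/2)·R1: [0, 5, 9, -2, -1]
R5 ← R5 − (1/2)·R1: [0, 1, 1, -2, -1]
R3 ← R3 + (7/10)·R2: [0, 0, 12/5, 24/5, 12/5]
R4 ← R4 + (1/2)·R2: [0, 0, 0, 0, 0]
R5 ← R5 + (1/10)·R2: [0, 0, -4/5, -8/5, -4/5]
R5 ← R5 + (1/3)·R3: [0, 0, 0, 0, 0]
3 nonzero rows, so rank(C) = 3.
C has 5 columns; by rank–nullity, nullity = 5 − 3 = 2.

2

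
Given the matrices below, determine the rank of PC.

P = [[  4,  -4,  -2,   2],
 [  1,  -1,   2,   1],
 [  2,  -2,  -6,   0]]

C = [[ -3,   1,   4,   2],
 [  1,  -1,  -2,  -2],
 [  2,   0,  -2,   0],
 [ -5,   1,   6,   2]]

2

First compute PC:
[[-30,  10,  40,  20],
 [ -5,   3,   8,   6],
 [-20,   4,  24,   8]]
Now row reduce the product.
R2 ← R2 − (1/6)·R1: [0, 4/3, 4/3, 8/3]
R3 ← R3 − (2/3)·R1: [0, -8/3, -8/3, -16/3]
R3 ← R3 + (2)·R2: [0, 0, 0, 0]
2 nonzero rows, so rank(PC) = 2.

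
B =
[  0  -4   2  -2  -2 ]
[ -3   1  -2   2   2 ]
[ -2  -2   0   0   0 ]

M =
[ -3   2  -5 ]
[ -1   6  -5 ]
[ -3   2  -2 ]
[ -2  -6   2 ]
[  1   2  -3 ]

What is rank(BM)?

First compute BM:
[[  0, -12,  18],
 [ 12, -12,  12],
 [  8, -16,  20]]
Now row reduce the product.
Swap R1 ↔ R2
R3 ← R3 − (2/3)·R1: [0, -8, 12]
R3 ← R3 − (2/3)·R2: [0, 0, 0]
2 nonzero rows, so rank(BM) = 2.

2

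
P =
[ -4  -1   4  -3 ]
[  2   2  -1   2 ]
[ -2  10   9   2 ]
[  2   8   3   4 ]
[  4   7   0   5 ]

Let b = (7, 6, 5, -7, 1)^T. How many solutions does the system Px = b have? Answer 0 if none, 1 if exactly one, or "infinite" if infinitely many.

0

Row reduce the augmented matrix [P | b].
R2 ← R2 + (1/2)·R1: [0, 3/2, 1, 1/2, 19/2]
R3 ← R3 − (1/2)·R1: [0, 21/2, 7, 7/2, 3/2]
R4 ← R4 + (1/2)·R1: [0, 15/2, 5, 5/2, -7/2]
R5 ← R5 + R1: [0, 6, 4, 2, 8]
R3 ← R3 − (7)·R2: [0, 0, 0, 0, -65]
R4 ← R4 − (5)·R2: [0, 0, 0, 0, -51]
R5 ← R5 − (4)·R2: [0, 0, 0, 0, -30]
R4 ← R4 − (51/65)·R3: [0, 0, 0, 0, 0]
R5 ← R5 − (6/13)·R3: [0, 0, 0, 0, 0]
The echelon form has 3 nonzero rows; the last pivot sits in the augmented column, so rank(P) = 2 but rank([P|b]) = 3.
Since the ranks differ, the system is inconsistent.
It has no solutions.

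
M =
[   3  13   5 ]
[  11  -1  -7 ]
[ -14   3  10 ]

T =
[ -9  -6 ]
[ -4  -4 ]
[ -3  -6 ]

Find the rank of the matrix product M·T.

First compute MT:
[[-94, -100],
 [-74, -20],
 [ 84,  12]]
Now row reduce the product.
R2 ← R2 − (37/47)·R1: [0, 2760/47]
R3 ← R3 + (42/47)·R1: [0, -3636/47]
R3 ← R3 + (303/230)·R2: [0, 0]
2 nonzero rows, so rank(MT) = 2.

2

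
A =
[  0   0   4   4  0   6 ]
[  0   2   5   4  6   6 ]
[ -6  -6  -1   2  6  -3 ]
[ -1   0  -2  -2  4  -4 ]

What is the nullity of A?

Row reduce to echelon form.
Swap R1 ↔ R3
R4 ← R4 − (1/6)·R1: [0, 1, -11/6, -7/3, 3, -7/2]
R4 ← R4 − (1/2)·R2: [0, 0, -13/3, -13/3, 0, -13/2]
R4 ← R4 + (13/12)·R3: [0, 0, 0, 0, 0, 0]
3 nonzero rows, so rank(A) = 3.
A has 6 columns; by rank–nullity, nullity = 6 − 3 = 3.

3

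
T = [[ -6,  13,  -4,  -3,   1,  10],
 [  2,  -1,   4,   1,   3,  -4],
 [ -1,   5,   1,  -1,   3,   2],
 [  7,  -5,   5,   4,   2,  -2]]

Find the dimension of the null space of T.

Row reduce to echelon form.
R2 ← R2 + (1/3)·R1: [0, 10/3, 8/3, 0, 10/3, -2/3]
R3 ← R3 − (1/6)·R1: [0, 17/6, 5/3, -1/2, 17/6, 1/3]
R4 ← R4 + (7/6)·R1: [0, 61/6, 1/3, 1/2, 19/6, 29/3]
R3 ← R3 − (17/20)·R2: [0, 0, -3/5, -1/2, 0, 9/10]
R4 ← R4 − (61/20)·R2: [0, 0, -39/5, 1/2, -7, 117/10]
R4 ← R4 − (13)·R3: [0, 0, 0, 7, -7, 0]
4 nonzero rows, so rank(T) = 4.
T has 6 columns; by rank–nullity, nullity = 6 − 4 = 2.

2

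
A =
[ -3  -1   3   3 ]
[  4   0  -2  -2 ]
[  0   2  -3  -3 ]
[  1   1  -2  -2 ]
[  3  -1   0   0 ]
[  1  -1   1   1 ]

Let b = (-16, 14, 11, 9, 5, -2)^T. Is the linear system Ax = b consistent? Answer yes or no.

yes

Row reduce the augmented matrix [A | b].
R2 ← R2 + (4/3)·R1: [0, -4/3, 2, 2, -22/3]
R4 ← R4 + (1/3)·R1: [0, 2/3, -1, -1, 11/3]
R5 ← R5 + R1: [0, -2, 3, 3, -11]
R6 ← R6 + (1/3)·R1: [0, -4/3, 2, 2, -22/3]
R3 ← R3 + (3/2)·R2: [0, 0, 0, 0, 0]
R4 ← R4 + (1/2)·R2: [0, 0, 0, 0, 0]
R5 ← R5 − (3/2)·R2: [0, 0, 0, 0, 0]
R6 ← R6 − R2: [0, 0, 0, 0, 0]
The echelon form has 2 nonzero rows, and every pivot lies in the first 4 columns, so rank(A) = rank([A|b]) = 2.
The system is consistent.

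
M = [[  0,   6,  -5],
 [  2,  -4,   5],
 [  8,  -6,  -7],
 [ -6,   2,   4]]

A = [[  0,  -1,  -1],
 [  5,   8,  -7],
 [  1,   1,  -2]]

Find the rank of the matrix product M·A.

First compute MA:
[[ 25,  43, -32],
 [-15, -29,  16],
 [-37, -63,  48],
 [ 14,  26, -16]]
Now row reduce the product.
R2 ← R2 + (3/5)·R1: [0, -16/5, -16/5]
R3 ← R3 + (37/25)·R1: [0, 16/25, 16/25]
R4 ← R4 − (14/25)·R1: [0, 48/25, 48/25]
R3 ← R3 + (1/5)·R2: [0, 0, 0]
R4 ← R4 + (3/5)·R2: [0, 0, 0]
2 nonzero rows, so rank(MA) = 2.

2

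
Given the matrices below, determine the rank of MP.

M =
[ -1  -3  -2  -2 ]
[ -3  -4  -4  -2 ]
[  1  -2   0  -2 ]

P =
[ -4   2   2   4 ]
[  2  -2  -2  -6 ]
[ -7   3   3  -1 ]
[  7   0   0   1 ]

2

First compute MP:
[[ -2,  -2,  -2,  14],
 [ 18, -10, -10,  14],
 [-22,   6,   6,  14]]
Now row reduce the product.
R2 ← R2 + (9)·R1: [0, -28, -28, 140]
R3 ← R3 − (11)·R1: [0, 28, 28, -140]
R3 ← R3 + R2: [0, 0, 0, 0]
2 nonzero rows, so rank(MP) = 2.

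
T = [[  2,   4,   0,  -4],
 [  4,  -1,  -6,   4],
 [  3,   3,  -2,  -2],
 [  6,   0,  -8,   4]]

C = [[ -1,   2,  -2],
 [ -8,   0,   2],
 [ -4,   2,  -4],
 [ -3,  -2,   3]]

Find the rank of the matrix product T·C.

2

First compute TC:
[[-22,  12,  -8],
 [ 16, -12,  26],
 [-13,   6,   2],
 [ 14, -12,  32]]
Now row reduce the product.
R2 ← R2 + (8/11)·R1: [0, -36/11, 222/11]
R3 ← R3 − (13/22)·R1: [0, -12/11, 74/11]
R4 ← R4 + (7/11)·R1: [0, -48/11, 296/11]
R3 ← R3 − (1/3)·R2: [0, 0, 0]
R4 ← R4 − (4/3)·R2: [0, 0, 0]
2 nonzero rows, so rank(TC) = 2.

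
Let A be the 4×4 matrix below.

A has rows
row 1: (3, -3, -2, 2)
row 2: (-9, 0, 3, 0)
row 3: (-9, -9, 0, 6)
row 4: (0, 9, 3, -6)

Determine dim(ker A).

2

Row reduce to echelon form.
R2 ← R2 + (3)·R1: [0, -9, -3, 6]
R3 ← R3 + (3)·R1: [0, -18, -6, 12]
R3 ← R3 − (2)·R2: [0, 0, 0, 0]
R4 ← R4 + R2: [0, 0, 0, 0]
2 nonzero rows, so rank(A) = 2.
A has 4 columns; by rank–nullity, nullity = 4 − 2 = 2.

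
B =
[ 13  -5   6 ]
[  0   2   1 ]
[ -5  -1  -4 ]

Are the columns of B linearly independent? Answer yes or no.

Row reduce B to echelon form.
R3 ← R3 + (5/13)·R1: [0, -38/13, -22/13]
R3 ← R3 + (19/13)·R2: [0, 0, -3/13]
3 pivots among 3 columns.
Every column is a pivot column, so the columns are linearly independent.

yes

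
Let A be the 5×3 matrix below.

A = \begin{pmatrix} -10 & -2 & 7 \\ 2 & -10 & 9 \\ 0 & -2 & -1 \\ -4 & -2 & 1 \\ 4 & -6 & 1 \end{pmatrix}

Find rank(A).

Row reduce to echelon form.
R2 ← R2 + (1/5)·R1: [0, -52/5, 52/5]
R4 ← R4 − (2/5)·R1: [0, -6/5, -9/5]
R5 ← R5 + (2/5)·R1: [0, -34/5, 19/5]
R3 ← R3 − (5/26)·R2: [0, 0, -3]
R4 ← R4 − (3/26)·R2: [0, 0, -3]
R5 ← R5 − (17/26)·R2: [0, 0, -3]
R4 ← R4 − R3: [0, 0, 0]
R5 ← R5 − R3: [0, 0, 0]
Echelon form has 3 nonzero rows, so rank(A) = 3.

3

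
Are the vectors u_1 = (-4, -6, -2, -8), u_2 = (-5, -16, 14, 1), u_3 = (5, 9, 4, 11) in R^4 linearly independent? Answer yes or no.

yes

Form the matrix with these vectors as rows and row reduce.
R2 ← R2 − (5/4)·R1: [0, -17/2, 33/2, 11]
R3 ← R3 + (5/4)·R1: [0, 3/2, 3/2, 1]
R3 ← R3 + (3/17)·R2: [0, 0, 75/17, 50/17]
3 nonzero rows, so the 3 vectors span a space of dimension 3.
Since 3 = 3, the vectors are linearly independent.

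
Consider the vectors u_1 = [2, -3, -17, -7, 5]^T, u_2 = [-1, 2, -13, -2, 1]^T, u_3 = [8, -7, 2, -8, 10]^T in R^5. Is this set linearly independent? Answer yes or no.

yes

Form the matrix with these vectors as rows and row reduce.
R2 ← R2 + (1/2)·R1: [0, 1/2, -43/2, -11/2, 7/2]
R3 ← R3 − (4)·R1: [0, 5, 70, 20, -10]
R3 ← R3 − (10)·R2: [0, 0, 285, 75, -45]
3 nonzero rows, so the 3 vectors span a space of dimension 3.
Since 3 = 3, the vectors are linearly independent.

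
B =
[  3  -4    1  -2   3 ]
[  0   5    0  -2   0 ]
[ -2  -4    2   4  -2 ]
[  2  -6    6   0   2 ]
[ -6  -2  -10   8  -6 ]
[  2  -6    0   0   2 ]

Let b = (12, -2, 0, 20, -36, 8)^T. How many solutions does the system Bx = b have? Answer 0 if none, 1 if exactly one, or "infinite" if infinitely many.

infinite

Row reduce the augmented matrix [B | b].
R3 ← R3 + (2/3)·R1: [0, -20/3, 8/3, 8/3, 0, 8]
R4 ← R4 − (2/3)·R1: [0, -10/3, 16/3, 4/3, 0, 12]
R5 ← R5 + (2)·R1: [0, -10, -8, 4, 0, -12]
R6 ← R6 − (2/3)·R1: [0, -10/3, -2/3, 4/3, 0, 0]
R3 ← R3 + (4/3)·R2: [0, 0, 8/3, 0, 0, 16/3]
R4 ← R4 + (2/3)·R2: [0, 0, 16/3, 0, 0, 32/3]
R5 ← R5 + (2)·R2: [0, 0, -8, 0, 0, -16]
R6 ← R6 + (2/3)·R2: [0, 0, -2/3, 0, 0, -4/3]
R4 ← R4 − (2)·R3: [0, 0, 0, 0, 0, 0]
R5 ← R5 + (3)·R3: [0, 0, 0, 0, 0, 0]
R6 ← R6 + (1/4)·R3: [0, 0, 0, 0, 0, 0]
The echelon form has 3 nonzero rows, and every pivot lies in the first 5 columns, so rank(B) = rank([B|b]) = 3.
The system is consistent.
rank = 3 < 5 unknowns, so there are infinitely many solutions.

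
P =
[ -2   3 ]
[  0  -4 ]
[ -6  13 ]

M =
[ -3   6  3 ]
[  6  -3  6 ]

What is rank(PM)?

2

First compute PM:
[[ 24, -21,  12],
 [-24,  12, -24],
 [ 96, -75,  60]]
Now row reduce the product.
R2 ← R2 + R1: [0, -9, -12]
R3 ← R3 − (4)·R1: [0, 9, 12]
R3 ← R3 + R2: [0, 0, 0]
2 nonzero rows, so rank(PM) = 2.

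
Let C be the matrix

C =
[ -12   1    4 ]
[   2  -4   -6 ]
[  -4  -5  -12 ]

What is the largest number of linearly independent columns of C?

3

Row reduce to echelon form.
R2 ← R2 + (1/6)·R1: [0, -23/6, -16/3]
R3 ← R3 − (1/3)·R1: [0, -16/3, -40/3]
R3 ← R3 − (32/23)·R2: [0, 0, -136/23]
Echelon form has 3 nonzero rows, so rank(C) = 3.
The rank gives the maximum number of linearly independent columns: 3.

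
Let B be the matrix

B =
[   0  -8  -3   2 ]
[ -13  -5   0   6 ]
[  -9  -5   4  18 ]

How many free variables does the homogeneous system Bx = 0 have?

1

Row reduce to echelon form.
Swap R1 ↔ R2
R3 ← R3 − (9/13)·R1: [0, -20/13, 4, 180/13]
R3 ← R3 − (5/26)·R2: [0, 0, 119/26, 175/13]
3 nonzero rows, so rank(B) = 3.
B has 4 columns; by rank–nullity, nullity = 4 − 3 = 1.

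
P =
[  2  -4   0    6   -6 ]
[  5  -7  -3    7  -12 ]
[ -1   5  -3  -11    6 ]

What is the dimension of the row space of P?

Row reduce to echelon form.
R2 ← R2 − (5/2)·R1: [0, 3, -3, -8, 3]
R3 ← R3 + (1/2)·R1: [0, 3, -3, -8, 3]
R3 ← R3 − R2: [0, 0, 0, 0, 0]
Echelon form has 2 nonzero rows, so rank(P) = 2.
The row space has dimension equal to the rank: 2.

2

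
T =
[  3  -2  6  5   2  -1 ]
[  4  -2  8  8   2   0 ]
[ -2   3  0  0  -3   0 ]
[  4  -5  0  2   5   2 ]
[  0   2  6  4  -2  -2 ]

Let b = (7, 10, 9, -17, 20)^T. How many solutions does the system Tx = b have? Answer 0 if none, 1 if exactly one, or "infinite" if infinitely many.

Row reduce the augmented matrix [T | b].
R2 ← R2 − (4/3)·R1: [0, 2/3, 0, 4/3, -2/3, 4/3, 2/3]
R3 ← R3 + (2/3)·R1: [0, 5/3, 4, 10/3, -5/3, -2/3, 41/3]
R4 ← R4 − (4/3)·R1: [0, -7/3, -8, -14/3, 7/3, 10/3, -79/3]
R3 ← R3 − (5/2)·R2: [0, 0, 4, 0, 0, -4, 12]
R4 ← R4 + (7/2)·R2: [0, 0, -8, 0, 0, 8, -24]
R5 ← R5 − (3)·R2: [0, 0, 6, 0, 0, -6, 18]
R4 ← R4 + (2)·R3: [0, 0, 0, 0, 0, 0, 0]
R5 ← R5 − (3/2)·R3: [0, 0, 0, 0, 0, 0, 0]
The echelon form has 3 nonzero rows, and every pivot lies in the first 6 columns, so rank(T) = rank([T|b]) = 3.
The system is consistent.
rank = 3 < 6 unknowns, so there are infinitely many solutions.

infinite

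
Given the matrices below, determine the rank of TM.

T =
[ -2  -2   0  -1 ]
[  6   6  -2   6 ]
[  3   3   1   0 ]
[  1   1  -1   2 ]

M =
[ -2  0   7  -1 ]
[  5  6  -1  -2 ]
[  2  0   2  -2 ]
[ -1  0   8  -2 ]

First compute TM:
[[ -5, -12, -20,   8],
 [  8,  36,  80, -26],
 [ 11,  18,  20, -11],
 [ -1,   6,  20,  -5]]
Now row reduce the product.
R2 ← R2 + (8/5)·R1: [0, 84/5, 48, -66/5]
R3 ← R3 + (11/5)·R1: [0, -42/5, -24, 33/5]
R4 ← R4 − (1/5)·R1: [0, 42/5, 24, -33/5]
R3 ← R3 + (1/2)·R2: [0, 0, 0, 0]
R4 ← R4 − (1/2)·R2: [0, 0, 0, 0]
2 nonzero rows, so rank(TM) = 2.

2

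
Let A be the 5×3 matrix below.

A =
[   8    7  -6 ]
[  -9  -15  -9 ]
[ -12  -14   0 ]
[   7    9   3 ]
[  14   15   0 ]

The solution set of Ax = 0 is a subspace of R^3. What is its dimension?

0

Row reduce to echelon form.
R2 ← R2 + (9/8)·R1: [0, -57/8, -63/4]
R3 ← R3 + (3/2)·R1: [0, -7/2, -9]
R4 ← R4 − (7/8)·R1: [0, 23/8, 33/4]
R5 ← R5 − (7/4)·R1: [0, 11/4, 21/2]
R3 ← R3 − (28/57)·R2: [0, 0, -24/19]
R4 ← R4 + (23/57)·R2: [0, 0, 36/19]
R5 ← R5 + (22/57)·R2: [0, 0, 84/19]
R4 ← R4 + (3/2)·R3: [0, 0, 0]
R5 ← R5 + (7/2)·R3: [0, 0, 0]
3 nonzero rows, so rank(A) = 3.
A has 3 columns; by rank–nullity, nullity = 3 − 3 = 0.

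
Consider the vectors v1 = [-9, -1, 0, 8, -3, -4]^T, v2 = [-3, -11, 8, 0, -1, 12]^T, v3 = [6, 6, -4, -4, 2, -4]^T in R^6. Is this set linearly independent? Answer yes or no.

no

Form the matrix with these vectors as rows and row reduce.
R2 ← R2 − (1/3)·R1: [0, -32/3, 8, -8/3, 0, 40/3]
R3 ← R3 + (2/3)·R1: [0, 16/3, -4, 4/3, 0, -20/3]
R3 ← R3 + (1/2)·R2: [0, 0, 0, 0, 0, 0]
2 nonzero rows, so the 3 vectors span a space of dimension 2.
Since 2 < 3, the vectors are linearly dependent.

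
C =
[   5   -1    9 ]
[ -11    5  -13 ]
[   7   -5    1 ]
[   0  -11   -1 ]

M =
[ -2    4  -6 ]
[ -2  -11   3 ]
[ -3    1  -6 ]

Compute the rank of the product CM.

First compute CM:
[[-35,  40, -87],
 [ 51, -112, 159],
 [ -7,  84, -63],
 [ 25, 120, -27]]
Now row reduce the product.
R2 ← R2 + (51/35)·R1: [0, -376/7, 1128/35]
R3 ← R3 − (1/5)·R1: [0, 76, -228/5]
R4 ← R4 + (5/7)·R1: [0, 1040/7, -624/7]
R3 ← R3 + (133/94)·R2: [0, 0, 0]
R4 ← R4 + (130/47)·R2: [0, 0, 0]
2 nonzero rows, so rank(CM) = 2.

2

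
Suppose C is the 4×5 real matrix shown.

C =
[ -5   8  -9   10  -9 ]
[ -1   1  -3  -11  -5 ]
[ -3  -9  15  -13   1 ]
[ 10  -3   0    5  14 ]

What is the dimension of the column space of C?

Row reduce to echelon form.
R2 ← R2 − (1/5)·R1: [0, -3/5, -6/5, -13, -16/5]
R3 ← R3 − (3/5)·R1: [0, -69/5, 102/5, -19, 32/5]
R4 ← R4 + (2)·R1: [0, 13, -18, 25, -4]
R3 ← R3 − (23)·R2: [0, 0, 48, 280, 80]
R4 ← R4 + (65/3)·R2: [0, 0, -44, -770/3, -220/3]
R4 ← R4 + (11/12)·R3: [0, 0, 0, 0, 0]
Echelon form has 3 nonzero rows, so rank(C) = 3.
The column space has dimension equal to the rank: 3.

3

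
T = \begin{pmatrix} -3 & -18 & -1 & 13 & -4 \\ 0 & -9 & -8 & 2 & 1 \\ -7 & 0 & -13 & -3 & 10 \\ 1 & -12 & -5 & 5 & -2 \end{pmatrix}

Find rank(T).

Row reduce to echelon form.
R3 ← R3 − (7/3)·R1: [0, 42, -32/3, -100/3, 58/3]
R4 ← R4 + (1/3)·R1: [0, -18, -16/3, 28/3, -10/3]
R3 ← R3 + (14/3)·R2: [0, 0, -48, -24, 24]
R4 ← R4 − (2)·R2: [0, 0, 32/3, 16/3, -16/3]
R4 ← R4 + (2/9)·R3: [0, 0, 0, 0, 0]
Echelon form has 3 nonzero rows, so rank(T) = 3.

3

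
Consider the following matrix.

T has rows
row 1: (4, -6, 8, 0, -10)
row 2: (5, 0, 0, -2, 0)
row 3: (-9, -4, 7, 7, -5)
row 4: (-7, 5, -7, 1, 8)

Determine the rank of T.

Row reduce to echelon form.
R2 ← R2 − (5/4)·R1: [0, 15/2, -10, -2, 25/2]
R3 ← R3 + (9/4)·R1: [0, -35/2, 25, 7, -55/2]
R4 ← R4 + (7/4)·R1: [0, -11/2, 7, 1, -19/2]
R3 ← R3 + (7/3)·R2: [0, 0, 5/3, 7/3, 5/3]
R4 ← R4 + (11/15)·R2: [0, 0, -1/3, -7/15, -1/3]
R4 ← R4 + (1/5)·R3: [0, 0, 0, 0, 0]
Echelon form has 3 nonzero rows, so rank(T) = 3.

3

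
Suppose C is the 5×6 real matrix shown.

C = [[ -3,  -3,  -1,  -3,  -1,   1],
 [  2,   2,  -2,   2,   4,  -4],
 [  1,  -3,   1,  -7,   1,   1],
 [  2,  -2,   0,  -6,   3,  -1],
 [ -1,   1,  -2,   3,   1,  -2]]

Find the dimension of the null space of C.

Row reduce to echelon form.
R2 ← R2 + (2/3)·R1: [0, 0, -8/3, 0, 10/3, -10/3]
R3 ← R3 + (1/3)·R1: [0, -4, 2/3, -8, 2/3, 4/3]
R4 ← R4 + (2/3)·R1: [0, -4, -2/3, -8, 7/3, -1/3]
R5 ← R5 − (1/3)·R1: [0, 2, -5/3, 4, 4/3, -7/3]
Swap R2 ↔ R3
R4 ← R4 − R2: [0, 0, -4/3, 0, 5/3, -5/3]
R5 ← R5 + (1/2)·R2: [0, 0, -4/3, 0, 5/3, -5/3]
R4 ← R4 − (1/2)·R3: [0, 0, 0, 0, 0, 0]
R5 ← R5 − (1/2)·R3: [0, 0, 0, 0, 0, 0]
3 nonzero rows, so rank(C) = 3.
C has 6 columns; by rank–nullity, nullity = 6 − 3 = 3.

3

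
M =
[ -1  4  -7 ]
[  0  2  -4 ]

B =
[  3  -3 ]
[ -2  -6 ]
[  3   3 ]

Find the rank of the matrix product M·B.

First compute MB:
[[-32, -42],
 [-16, -24]]
Now row reduce the product.
R2 ← R2 − (1/2)·R1: [0, -3]
2 nonzero rows, so rank(MB) = 2.

2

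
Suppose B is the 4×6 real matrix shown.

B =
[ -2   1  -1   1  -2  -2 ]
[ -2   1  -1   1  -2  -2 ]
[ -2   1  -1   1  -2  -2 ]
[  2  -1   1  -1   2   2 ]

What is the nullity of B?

5

Row reduce to echelon form.
R2 ← R2 − R1: [0, 0, 0, 0, 0, 0]
R3 ← R3 − R1: [0, 0, 0, 0, 0, 0]
R4 ← R4 + R1: [0, 0, 0, 0, 0, 0]
1 nonzero row, so rank(B) = 1.
B has 6 columns; by rank–nullity, nullity = 6 − 1 = 5.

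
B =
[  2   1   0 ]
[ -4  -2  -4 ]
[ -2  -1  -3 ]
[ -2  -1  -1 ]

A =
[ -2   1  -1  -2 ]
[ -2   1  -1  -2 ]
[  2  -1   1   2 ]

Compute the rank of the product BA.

1

First compute BA:
[[ -6,   3,  -3,  -6],
 [  4,  -2,   2,   4],
 [  0,   0,   0,   0],
 [  4,  -2,   2,   4]]
Now row reduce the product.
R2 ← R2 + (2/3)·R1: [0, 0, 0, 0]
R4 ← R4 + (2/3)·R1: [0, 0, 0, 0]
1 nonzero row, so rank(BA) = 1.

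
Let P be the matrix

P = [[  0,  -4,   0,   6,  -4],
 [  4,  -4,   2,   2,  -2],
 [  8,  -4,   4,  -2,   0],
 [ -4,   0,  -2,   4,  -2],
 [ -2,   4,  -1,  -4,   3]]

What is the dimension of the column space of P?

Row reduce to echelon form.
Swap R1 ↔ R2
R3 ← R3 − (2)·R1: [0, 4, 0, -6, 4]
R4 ← R4 + R1: [0, -4, 0, 6, -4]
R5 ← R5 + (1/2)·R1: [0, 2, 0, -3, 2]
R3 ← R3 + R2: [0, 0, 0, 0, 0]
R4 ← R4 − R2: [0, 0, 0, 0, 0]
R5 ← R5 + (1/2)·R2: [0, 0, 0, 0, 0]
Echelon form has 2 nonzero rows, so rank(P) = 2.
The column space has dimension equal to the rank: 2.

2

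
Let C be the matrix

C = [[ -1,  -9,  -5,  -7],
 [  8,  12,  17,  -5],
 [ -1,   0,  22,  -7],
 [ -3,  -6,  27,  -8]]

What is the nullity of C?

Row reduce to echelon form.
R2 ← R2 + (8)·R1: [0, -60, -23, -61]
R3 ← R3 − R1: [0, 9, 27, 0]
R4 ← R4 − (3)·R1: [0, 21, 42, 13]
R3 ← R3 + (3/20)·R2: [0, 0, 471/20, -183/20]
R4 ← R4 + (7/20)·R2: [0, 0, 679/20, -167/20]
R4 ← R4 − (679/471)·R3: [0, 0, 0, 760/157]
4 nonzero rows, so rank(C) = 4.
C has 4 columns; by rank–nullity, nullity = 4 − 4 = 0.

0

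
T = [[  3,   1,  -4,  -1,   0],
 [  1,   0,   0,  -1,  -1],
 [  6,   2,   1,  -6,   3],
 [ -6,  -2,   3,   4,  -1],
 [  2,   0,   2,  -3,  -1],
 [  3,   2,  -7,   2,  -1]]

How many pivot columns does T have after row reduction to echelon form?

Row reduce to echelon form.
R2 ← R2 − (1/3)·R1: [0, -1/3, 4/3, -2/3, -1]
R3 ← R3 − (2)·R1: [0, 0, 9, -4, 3]
R4 ← R4 + (2)·R1: [0, 0, -5, 2, -1]
R5 ← R5 − (2/3)·R1: [0, -2/3, 14/3, -7/3, -1]
R6 ← R6 − R1: [0, 1, -3, 3, -1]
R5 ← R5 − (2)·R2: [0, 0, 2, -1, 1]
R6 ← R6 + (3)·R2: [0, 0, 1, 1, -4]
R4 ← R4 + (5/9)·R3: [0, 0, 0, -2/9, 2/3]
R5 ← R5 − (2/9)·R3: [0, 0, 0, -1/9, 1/3]
R6 ← R6 − (1/9)·R3: [0, 0, 0, 13/9, -13/3]
R5 ← R5 − (1/2)·R4: [0, 0, 0, 0, 0]
R6 ← R6 + (13/2)·R4: [0, 0, 0, 0, 0]
Echelon form has 4 nonzero rows, so rank(T) = 4.
Each nonzero row contributes one pivot column: 4 pivot columns.

4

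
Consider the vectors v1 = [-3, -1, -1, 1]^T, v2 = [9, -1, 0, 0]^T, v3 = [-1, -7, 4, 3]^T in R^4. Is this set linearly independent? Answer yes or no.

yes

Form the matrix with these vectors as rows and row reduce.
R2 ← R2 + (3)·R1: [0, -4, -3, 3]
R3 ← R3 − (1/3)·R1: [0, -20/3, 13/3, 8/3]
R3 ← R3 − (5/3)·R2: [0, 0, 28/3, -7/3]
3 nonzero rows, so the 3 vectors span a space of dimension 3.
Since 3 = 3, the vectors are linearly independent.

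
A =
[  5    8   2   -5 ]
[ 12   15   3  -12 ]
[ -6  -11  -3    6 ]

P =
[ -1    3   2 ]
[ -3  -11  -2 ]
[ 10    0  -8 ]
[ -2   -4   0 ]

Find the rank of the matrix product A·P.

First compute AP:
[[  1, -53, -22],
 [ -3, -81, -30],
 [ -3,  79,  34]]
Now row reduce the product.
R2 ← R2 + (3)·R1: [0, -240, -96]
R3 ← R3 + (3)·R1: [0, -80, -32]
R3 ← R3 − (1/3)·R2: [0, 0, 0]
2 nonzero rows, so rank(AP) = 2.

2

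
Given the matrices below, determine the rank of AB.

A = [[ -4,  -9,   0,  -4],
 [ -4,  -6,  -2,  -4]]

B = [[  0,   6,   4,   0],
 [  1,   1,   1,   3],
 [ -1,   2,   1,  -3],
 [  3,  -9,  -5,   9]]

2

First compute AB:
[[-21,   3,  -5, -63],
 [-16,   2,  -4, -48]]
Now row reduce the product.
R2 ← R2 − (16/21)·R1: [0, -2/7, -4/21, 0]
2 nonzero rows, so rank(AB) = 2.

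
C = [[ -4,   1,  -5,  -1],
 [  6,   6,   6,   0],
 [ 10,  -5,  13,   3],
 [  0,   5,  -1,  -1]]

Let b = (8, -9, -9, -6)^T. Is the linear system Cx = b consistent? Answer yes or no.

no

Row reduce the augmented matrix [C | b].
R2 ← R2 + (3/2)·R1: [0, 15/2, -3/2, -3/2, 3]
R3 ← R3 + (5/2)·R1: [0, -5/2, 1/2, 1/2, 11]
R3 ← R3 + (1/3)·R2: [0, 0, 0, 0, 12]
R4 ← R4 − (2/3)·R2: [0, 0, 0, 0, -8]
R4 ← R4 + (2/3)·R3: [0, 0, 0, 0, 0]
The echelon form has 3 nonzero rows; the last pivot sits in the augmented column, so rank(C) = 2 but rank([C|b]) = 3.
Since the ranks differ, the system is inconsistent.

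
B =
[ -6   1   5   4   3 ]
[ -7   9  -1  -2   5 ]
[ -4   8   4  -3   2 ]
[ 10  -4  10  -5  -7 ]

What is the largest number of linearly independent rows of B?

4

Row reduce to echelon form.
R2 ← R2 − (7/6)·R1: [0, 47/6, -41/6, -20/3, 3/2]
R3 ← R3 − (2/3)·R1: [0, 22/3, 2/3, -17/3, 0]
R4 ← R4 + (5/3)·R1: [0, -7/3, 55/3, 5/3, -2]
R3 ← R3 − (44/47)·R2: [0, 0, 332/47, 27/47, -66/47]
R4 ← R4 + (14/47)·R2: [0, 0, 766/47, -15/47, -73/47]
R4 ← R4 − (383/166)·R3: [0, 0, 0, -273/166, 140/83]
Echelon form has 4 nonzero rows, so rank(B) = 4.
The rank gives the maximum number of linearly independent rows: 4.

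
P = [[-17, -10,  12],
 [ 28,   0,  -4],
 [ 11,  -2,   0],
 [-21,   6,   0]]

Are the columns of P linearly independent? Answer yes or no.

Row reduce P to echelon form.
R2 ← R2 + (28/17)·R1: [0, -280/17, 268/17]
R3 ← R3 + (11/17)·R1: [0, -144/17, 132/17]
R4 ← R4 − (21/17)·R1: [0, 312/17, -252/17]
R3 ← R3 − (18/35)·R2: [0, 0, -12/35]
R4 ← R4 + (39/35)·R2: [0, 0, 96/35]
R4 ← R4 + (8)·R3: [0, 0, 0]
3 pivots among 3 columns.
Every column is a pivot column, so the columns are linearly independent.

yes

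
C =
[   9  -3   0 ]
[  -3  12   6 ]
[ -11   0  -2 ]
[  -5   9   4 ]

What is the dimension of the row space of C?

Row reduce to echelon form.
R2 ← R2 + (1/3)·R1: [0, 11, 6]
R3 ← R3 + (11/9)·R1: [0, -11/3, -2]
R4 ← R4 + (5/9)·R1: [0, 22/3, 4]
R3 ← R3 + (1/3)·R2: [0, 0, 0]
R4 ← R4 − (2/3)·R2: [0, 0, 0]
Echelon form has 2 nonzero rows, so rank(C) = 2.
The row space has dimension equal to the rank: 2.

2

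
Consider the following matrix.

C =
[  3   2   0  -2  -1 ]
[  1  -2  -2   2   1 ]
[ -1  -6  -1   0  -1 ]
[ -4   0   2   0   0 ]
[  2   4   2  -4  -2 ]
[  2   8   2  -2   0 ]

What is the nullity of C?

2

Row reduce to echelon form.
R2 ← R2 − (1/3)·R1: [0, -8/3, -2, 8/3, 4/3]
R3 ← R3 + (1/3)·R1: [0, -16/3, -1, -2/3, -4/3]
R4 ← R4 + (4/3)·R1: [0, 8/3, 2, -8/3, -4/3]
R5 ← R5 − (2/3)·R1: [0, 8/3, 2, -8/3, -4/3]
R6 ← R6 − (2/3)·R1: [0, 20/3, 2, -2/3, 2/3]
R3 ← R3 − (2)·R2: [0, 0, 3, -6, -4]
R4 ← R4 + R2: [0, 0, 0, 0, 0]
R5 ← R5 + R2: [0, 0, 0, 0, 0]
R6 ← R6 + (5/2)·R2: [0, 0, -3, 6, 4]
R6 ← R6 + R3: [0, 0, 0, 0, 0]
3 nonzero rows, so rank(C) = 3.
C has 5 columns; by rank–nullity, nullity = 5 − 3 = 2.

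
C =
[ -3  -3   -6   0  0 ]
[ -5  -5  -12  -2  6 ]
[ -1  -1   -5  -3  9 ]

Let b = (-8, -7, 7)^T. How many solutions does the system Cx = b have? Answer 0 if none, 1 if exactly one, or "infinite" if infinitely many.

0

Row reduce the augmented matrix [C | b].
R2 ← R2 − (5/3)·R1: [0, 0, -2, -2, 6, 19/3]
R3 ← R3 − (1/3)·R1: [0, 0, -3, -3, 9, 29/3]
R3 ← R3 − (3/2)·R2: [0, 0, 0, 0, 0, 1/6]
The echelon form has 3 nonzero rows; the last pivot sits in the augmented column, so rank(C) = 2 but rank([C|b]) = 3.
Since the ranks differ, the system is inconsistent.
It has no solutions.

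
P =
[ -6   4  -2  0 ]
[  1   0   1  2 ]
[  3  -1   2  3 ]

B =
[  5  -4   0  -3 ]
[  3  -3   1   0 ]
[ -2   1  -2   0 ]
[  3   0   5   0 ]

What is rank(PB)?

2

First compute PB:
[[-14,  10,   8,  18],
 [  9,  -3,   8,  -3],
 [ 17,  -7,  10,  -9]]
Now row reduce the product.
R2 ← R2 + (9/14)·R1: [0, 24/7, 92/7, 60/7]
R3 ← R3 + (17/14)·R1: [0, 36/7, 138/7, 90/7]
R3 ← R3 − (3/2)·R2: [0, 0, 0, 0]
2 nonzero rows, so rank(PB) = 2.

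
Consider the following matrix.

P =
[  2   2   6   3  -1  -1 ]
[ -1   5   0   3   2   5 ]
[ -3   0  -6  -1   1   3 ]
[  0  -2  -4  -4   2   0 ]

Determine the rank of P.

Row reduce to echelon form.
R2 ← R2 + (1/2)·R1: [0, 6, 3, 9/2, 3/2, 9/2]
R3 ← R3 + (3/2)·R1: [0, 3, 3, 7/2, -1/2, 3/2]
R3 ← R3 − (1/2)·R2: [0, 0, 3/2, 5/4, -5/4, -3/4]
R4 ← R4 + (1/3)·R2: [0, 0, -3, -5/2, 5/2, 3/2]
R4 ← R4 + (2)·R3: [0, 0, 0, 0, 0, 0]
Echelon form has 3 nonzero rows, so rank(P) = 3.

3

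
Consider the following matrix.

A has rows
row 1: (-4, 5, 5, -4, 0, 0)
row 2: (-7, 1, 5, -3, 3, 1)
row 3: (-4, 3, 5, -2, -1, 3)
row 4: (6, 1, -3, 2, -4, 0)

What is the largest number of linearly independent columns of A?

Row reduce to echelon form.
R2 ← R2 − (7/4)·R1: [0, -31/4, -15/4, 4, 3, 1]
R3 ← R3 − R1: [0, -2, 0, 2, -1, 3]
R4 ← R4 + (3/2)·R1: [0, 17/2, 9/2, -4, -4, 0]
R3 ← R3 − (8/31)·R2: [0, 0, 30/31, 30/31, -55/31, 85/31]
R4 ← R4 + (34/31)·R2: [0, 0, 12/31, 12/31, -22/31, 34/31]
R4 ← R4 − (2/5)·R3: [0, 0, 0, 0, 0, 0]
Echelon form has 3 nonzero rows, so rank(A) = 3.
The rank gives the maximum number of linearly independent columns: 3.

3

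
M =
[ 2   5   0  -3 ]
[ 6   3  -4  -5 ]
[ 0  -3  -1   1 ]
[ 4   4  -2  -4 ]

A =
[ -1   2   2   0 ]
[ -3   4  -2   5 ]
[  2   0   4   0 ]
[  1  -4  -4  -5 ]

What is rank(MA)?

First compute MA:
[[-20,  36,   6,  40],
 [-28,  44,  10,  40],
 [  8, -16,  -2, -20],
 [-24,  40,   8,  40]]
Now row reduce the product.
R2 ← R2 − (7/5)·R1: [0, -32/5, 8/5, -16]
R3 ← R3 + (2/5)·R1: [0, -8/5, 2/5, -4]
R4 ← R4 − (6/5)·R1: [0, -16/5, 4/5, -8]
R3 ← R3 − (1/4)·R2: [0, 0, 0, 0]
R4 ← R4 − (1/2)·R2: [0, 0, 0, 0]
2 nonzero rows, so rank(MA) = 2.

2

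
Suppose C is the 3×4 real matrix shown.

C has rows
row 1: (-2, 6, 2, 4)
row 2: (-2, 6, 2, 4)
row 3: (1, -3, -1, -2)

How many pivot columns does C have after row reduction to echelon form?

1

Row reduce to echelon form.
R2 ← R2 − R1: [0, 0, 0, 0]
R3 ← R3 + (1/2)·R1: [0, 0, 0, 0]
Echelon form has 1 nonzero row, so rank(C) = 1.
Each nonzero row contributes one pivot column: 1 pivot columns.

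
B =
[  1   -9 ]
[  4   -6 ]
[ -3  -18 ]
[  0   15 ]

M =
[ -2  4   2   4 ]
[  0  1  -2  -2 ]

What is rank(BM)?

First compute BM:
[[ -2,  -5,  20,  22],
 [ -8,  10,  20,  28],
 [  6, -30,  30,  24],
 [  0,  15, -30, -30]]
Now row reduce the product.
R2 ← R2 − (4)·R1: [0, 30, -60, -60]
R3 ← R3 + (3)·R1: [0, -45, 90, 90]
R3 ← R3 + (3/2)·R2: [0, 0, 0, 0]
R4 ← R4 − (1/2)·R2: [0, 0, 0, 0]
2 nonzero rows, so rank(BM) = 2.

2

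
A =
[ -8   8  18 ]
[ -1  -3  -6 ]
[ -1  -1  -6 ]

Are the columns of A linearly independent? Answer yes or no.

Row reduce A to echelon form.
R2 ← R2 − (1/8)·R1: [0, -4, -33/4]
R3 ← R3 − (1/8)·R1: [0, -2, -33/4]
R3 ← R3 − (1/2)·R2: [0, 0, -33/8]
3 pivots among 3 columns.
Every column is a pivot column, so the columns are linearly independent.

yes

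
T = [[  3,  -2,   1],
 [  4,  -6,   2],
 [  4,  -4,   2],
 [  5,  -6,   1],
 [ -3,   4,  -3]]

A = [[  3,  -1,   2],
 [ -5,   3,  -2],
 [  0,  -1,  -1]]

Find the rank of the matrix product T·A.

First compute TA:
[[ 19, -10,   9],
 [ 42, -24,  18],
 [ 32, -18,  14],
 [ 45, -24,  21],
 [-29,  18, -11]]
Now row reduce the product.
R2 ← R2 − (42/19)·R1: [0, -36/19, -36/19]
R3 ← R3 − (32/19)·R1: [0, -22/19, -22/19]
R4 ← R4 − (45/19)·R1: [0, -6/19, -6/19]
R5 ← R5 + (29/19)·R1: [0, 52/19, 52/19]
R3 ← R3 − (11/18)·R2: [0, 0, 0]
R4 ← R4 − (1/6)·R2: [0, 0, 0]
R5 ← R5 + (13/9)·R2: [0, 0, 0]
2 nonzero rows, so rank(TA) = 2.

2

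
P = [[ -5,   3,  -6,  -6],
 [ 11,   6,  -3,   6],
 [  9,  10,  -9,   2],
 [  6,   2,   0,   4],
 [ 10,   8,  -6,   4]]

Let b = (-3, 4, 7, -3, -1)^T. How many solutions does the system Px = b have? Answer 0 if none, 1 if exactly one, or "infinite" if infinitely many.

0

Row reduce the augmented matrix [P | b].
R2 ← R2 + (11/5)·R1: [0, 63/5, -81/5, -36/5, -13/5]
R3 ← R3 + (9/5)·R1: [0, 77/5, -99/5, -44/5, 8/5]
R4 ← R4 + (6/5)·R1: [0, 28/5, -36/5, -16/5, -33/5]
R5 ← R5 + (2)·R1: [0, 14, -18, -8, -7]
R3 ← R3 − (11/9)·R2: [0, 0, 0, 0, 43/9]
R4 ← R4 − (4/9)·R2: [0, 0, 0, 0, -49/9]
R5 ← R5 − (10/9)·R2: [0, 0, 0, 0, -37/9]
R4 ← R4 + (49/43)·R3: [0, 0, 0, 0, 0]
R5 ← R5 + (37/43)·R3: [0, 0, 0, 0, 0]
The echelon form has 3 nonzero rows; the last pivot sits in the augmented column, so rank(P) = 2 but rank([P|b]) = 3.
Since the ranks differ, the system is inconsistent.
It has no solutions.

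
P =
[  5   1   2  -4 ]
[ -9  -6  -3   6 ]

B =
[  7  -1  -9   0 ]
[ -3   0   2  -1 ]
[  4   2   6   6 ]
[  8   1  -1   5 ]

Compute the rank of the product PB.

2

First compute PB:
[[  8,  -5, -27,  -9],
 [ -9,   9,  45,  18]]
Now row reduce the product.
R2 ← R2 + (9/8)·R1: [0, 27/8, 117/8, 63/8]
2 nonzero rows, so rank(PB) = 2.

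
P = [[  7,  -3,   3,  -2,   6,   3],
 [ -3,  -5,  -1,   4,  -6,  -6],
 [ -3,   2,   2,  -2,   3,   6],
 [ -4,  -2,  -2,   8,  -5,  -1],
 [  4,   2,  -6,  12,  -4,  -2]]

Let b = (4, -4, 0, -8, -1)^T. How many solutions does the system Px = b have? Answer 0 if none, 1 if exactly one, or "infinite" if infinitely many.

0

Row reduce the augmented matrix [P | b].
R2 ← R2 + (3/7)·R1: [0, -44/7, 2/7, 22/7, -24/7, -33/7, -16/7]
R3 ← R3 + (3/7)·R1: [0, 5/7, 23/7, -20/7, 39/7, 51/7, 12/7]
R4 ← R4 + (4/7)·R1: [0, -26/7, -2/7, 48/7, -11/7, 5/7, -40/7]
R5 ← R5 − (4/7)·R1: [0, 26/7, -54/7, 92/7, -52/7, -26/7, -23/7]
R3 ← R3 + (5/44)·R2: [0, 0, 73/22, -5/2, 57/11, 27/4, 16/11]
R4 ← R4 − (13/22)·R2: [0, 0, -5/11, 5, 5/11, 7/2, -48/11]
R5 ← R5 + (13/22)·R2: [0, 0, -83/11, 15, -104/11, -13/2, -51/11]
R4 ← R4 + (10/73)·R3: [0, 0, 0, 340/73, 85/73, 323/73, -304/73]
R5 ← R5 + (166/73)·R3: [0, 0, 0, 680/73, 170/73, 646/73, -97/73]
R5 ← R5 − (2)·R4: [0, 0, 0, 0, 0, 0, 7]
The echelon form has 5 nonzero rows; the last pivot sits in the augmented column, so rank(P) = 4 but rank([P|b]) = 5.
Since the ranks differ, the system is inconsistent.
It has no solutions.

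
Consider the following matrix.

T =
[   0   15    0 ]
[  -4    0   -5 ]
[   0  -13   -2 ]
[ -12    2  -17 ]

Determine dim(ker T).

0

Row reduce to echelon form.
Swap R1 ↔ R2
R4 ← R4 − (3)·R1: [0, 2, -2]
R3 ← R3 + (13/15)·R2: [0, 0, -2]
R4 ← R4 − (2/15)·R2: [0, 0, -2]
R4 ← R4 − R3: [0, 0, 0]
3 nonzero rows, so rank(T) = 3.
T has 3 columns; by rank–nullity, nullity = 3 − 3 = 0.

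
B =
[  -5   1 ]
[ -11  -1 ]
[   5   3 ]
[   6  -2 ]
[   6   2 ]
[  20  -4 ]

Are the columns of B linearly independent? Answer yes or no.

yes

Row reduce B to echelon form.
R2 ← R2 − (11/5)·R1: [0, -16/5]
R3 ← R3 + R1: [0, 4]
R4 ← R4 + (6/5)·R1: [0, -4/5]
R5 ← R5 + (6/5)·R1: [0, 16/5]
R6 ← R6 + (4)·R1: [0, 0]
R3 ← R3 + (5/4)·R2: [0, 0]
R4 ← R4 − (1/4)·R2: [0, 0]
R5 ← R5 + R2: [0, 0]
2 pivots among 2 columns.
Every column is a pivot column, so the columns are linearly independent.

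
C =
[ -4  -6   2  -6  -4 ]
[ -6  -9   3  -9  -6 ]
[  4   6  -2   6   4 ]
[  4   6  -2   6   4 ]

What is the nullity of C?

4

Row reduce to echelon form.
R2 ← R2 − (3/2)·R1: [0, 0, 0, 0, 0]
R3 ← R3 + R1: [0, 0, 0, 0, 0]
R4 ← R4 + R1: [0, 0, 0, 0, 0]
1 nonzero row, so rank(C) = 1.
C has 5 columns; by rank–nullity, nullity = 5 − 1 = 4.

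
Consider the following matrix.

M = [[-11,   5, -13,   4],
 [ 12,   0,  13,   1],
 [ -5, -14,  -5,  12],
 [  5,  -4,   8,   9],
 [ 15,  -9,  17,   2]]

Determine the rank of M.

Row reduce to echelon form.
R2 ← R2 + (12/11)·R1: [0, 60/11, -13/11, 59/11]
R3 ← R3 − (5/11)·R1: [0, -179/11, 10/11, 112/11]
R4 ← R4 + (5/11)·R1: [0, -19/11, 23/11, 119/11]
R5 ← R5 + (15/11)·R1: [0, -24/11, -8/11, 82/11]
R3 ← R3 + (179/60)·R2: [0, 0, -157/60, 1571/60]
R4 ← R4 + (19/60)·R2: [0, 0, 103/60, 751/60]
R5 ← R5 + (2/5)·R2: [0, 0, -6/5, 48/5]
R4 ← R4 + (103/157)·R3: [0, 0, 0, 4662/157]
R5 ← R5 − (72/157)·R3: [0, 0, 0, -378/157]
R5 ← R5 + (3/37)·R4: [0, 0, 0, 0]
Echelon form has 4 nonzero rows, so rank(M) = 4.

4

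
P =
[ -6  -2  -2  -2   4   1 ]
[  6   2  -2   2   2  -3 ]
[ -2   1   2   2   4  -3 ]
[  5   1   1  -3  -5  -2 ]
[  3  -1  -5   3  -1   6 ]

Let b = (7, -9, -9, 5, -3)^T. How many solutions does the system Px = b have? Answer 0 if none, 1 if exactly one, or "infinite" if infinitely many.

Row reduce the augmented matrix [P | b].
R2 ← R2 + R1: [0, 0, -4, 0, 6, -2, -2]
R3 ← R3 − (1/3)·R1: [0, 5/3, 8/3, 8/3, 8/3, -10/3, -34/3]
R4 ← R4 + (5/6)·R1: [0, -2/3, -2/3, -14/3, -5/3, -7/6, 65/6]
R5 ← R5 + (1/2)·R1: [0, -2, -6, 2, 1, 13/2, 1/2]
Swap R2 ↔ R3
R4 ← R4 + (2/5)·R2: [0, 0, 2/5, -18/5, -3/5, -5/2, 63/10]
R5 ← R5 + (6/5)·R2: [0, 0, -14/5, 26/5, 21/5, 5/2, -131/10]
R4 ← R4 + (1/10)·R3: [0, 0, 0, -18/5, 0, -27/10, 61/10]
R5 ← R5 − (7/10)·R3: [0, 0, 0, 26/5, 0, 39/10, -117/10]
R5 ← R5 + (13/9)·R4: [0, 0, 0, 0, 0, 0, -26/9]
The echelon form has 5 nonzero rows; the last pivot sits in the augmented column, so rank(P) = 4 but rank([P|b]) = 5.
Since the ranks differ, the system is inconsistent.
It has no solutions.

0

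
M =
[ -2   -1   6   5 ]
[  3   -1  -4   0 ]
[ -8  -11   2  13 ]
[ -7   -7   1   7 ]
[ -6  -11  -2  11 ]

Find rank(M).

3

Row reduce to echelon form.
R2 ← R2 + (3/2)·R1: [0, -5/2, 5, 15/2]
R3 ← R3 − (4)·R1: [0, -7, -22, -7]
R4 ← R4 − (7/2)·R1: [0, -7/2, -20, -21/2]
R5 ← R5 − (3)·R1: [0, -8, -20, -4]
R3 ← R3 − (14/5)·R2: [0, 0, -36, -28]
R4 ← R4 − (7/5)·R2: [0, 0, -27, -21]
R5 ← R5 − (16/5)·R2: [0, 0, -36, -28]
R4 ← R4 − (3/4)·R3: [0, 0, 0, 0]
R5 ← R5 − R3: [0, 0, 0, 0]
Echelon form has 3 nonzero rows, so rank(M) = 3.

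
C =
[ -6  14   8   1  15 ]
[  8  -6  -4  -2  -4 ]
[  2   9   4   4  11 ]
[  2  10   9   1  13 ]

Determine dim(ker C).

1

Row reduce to echelon form.
R2 ← R2 + (4/3)·R1: [0, 38/3, 20/3, -2/3, 16]
R3 ← R3 + (1/3)·R1: [0, 41/3, 20/3, 13/3, 16]
R4 ← R4 + (1/3)·R1: [0, 44/3, 35/3, 4/3, 18]
R3 ← R3 − (41/38)·R2: [0, 0, -10/19, 96/19, -24/19]
R4 ← R4 − (22/19)·R2: [0, 0, 75/19, 40/19, -10/19]
R4 ← R4 + (15/2)·R3: [0, 0, 0, 40, -10]
4 nonzero rows, so rank(C) = 4.
C has 5 columns; by rank–nullity, nullity = 5 − 4 = 1.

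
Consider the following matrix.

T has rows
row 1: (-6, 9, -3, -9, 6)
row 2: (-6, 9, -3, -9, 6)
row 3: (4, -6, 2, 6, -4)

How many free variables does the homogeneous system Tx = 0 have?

4

Row reduce to echelon form.
R2 ← R2 − R1: [0, 0, 0, 0, 0]
R3 ← R3 + (2/3)·R1: [0, 0, 0, 0, 0]
1 nonzero row, so rank(T) = 1.
T has 5 columns; by rank–nullity, nullity = 5 − 1 = 4.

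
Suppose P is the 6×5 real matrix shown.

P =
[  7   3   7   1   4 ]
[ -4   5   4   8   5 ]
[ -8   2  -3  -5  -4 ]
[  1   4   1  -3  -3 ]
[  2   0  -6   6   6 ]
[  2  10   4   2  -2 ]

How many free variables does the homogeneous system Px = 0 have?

Row reduce to echelon form.
R2 ← R2 + (4/7)·R1: [0, 47/7, 8, 60/7, 51/7]
R3 ← R3 + (8/7)·R1: [0, 38/7, 5, -27/7, 4/7]
R4 ← R4 − (1/7)·R1: [0, 25/7, 0, -22/7, -25/7]
R5 ← R5 − (2/7)·R1: [0, -6/7, -8, 40/7, 34/7]
R6 ← R6 − (2/7)·R1: [0, 64/7, 2, 12/7, -22/7]
R3 ← R3 − (38/47)·R2: [0, 0, -69/47, -507/47, -250/47]
R4 ← R4 − (25/47)·R2: [0, 0, -200/47, -362/47, -350/47]
R5 ← R5 + (6/47)·R2: [0, 0, -328/47, 320/47, 272/47]
R6 ← R6 − (64/47)·R2: [0, 0, -418/47, -468/47, -614/47]
R4 ← R4 − (200/69)·R3: [0, 0, 0, 542/23, 550/69]
R5 ← R5 − (328/69)·R3: [0, 0, 0, 1336/23, 2144/69]
R6 ← R6 − (418/69)·R3: [0, 0, 0, 1274/23, 1322/69]
R5 ← R5 − (668/271)·R4: [0, 0, 0, 0, 3096/271]
R6 ← R6 − (637/271)·R4: [0, 0, 0, 0, 344/813]
R6 ← R6 − (1/27)·R5: [0, 0, 0, 0, 0]
5 nonzero rows, so rank(P) = 5.
P has 5 columns; by rank–nullity, nullity = 5 − 5 = 0.

0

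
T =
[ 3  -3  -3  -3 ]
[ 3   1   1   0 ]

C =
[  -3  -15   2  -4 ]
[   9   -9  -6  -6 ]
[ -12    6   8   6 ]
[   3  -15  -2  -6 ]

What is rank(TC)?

First compute TC:
[[ -9,   9,   6,   6],
 [-12, -48,   8, -12]]
Now row reduce the product.
R2 ← R2 − (4/3)·R1: [0, -60, 0, -20]
2 nonzero rows, so rank(TC) = 2.

2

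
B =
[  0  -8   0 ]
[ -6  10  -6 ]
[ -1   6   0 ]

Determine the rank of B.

Row reduce to echelon form.
Swap R1 ↔ R2
R3 ← R3 − (1/6)·R1: [0, 13/3, 1]
R3 ← R3 + (13/24)·R2: [0, 0, 1]
Echelon form has 3 nonzero rows, so rank(B) = 3.

3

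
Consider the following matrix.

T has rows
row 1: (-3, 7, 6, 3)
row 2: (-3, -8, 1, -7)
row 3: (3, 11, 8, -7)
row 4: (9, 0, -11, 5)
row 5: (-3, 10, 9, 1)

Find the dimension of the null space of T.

1

Row reduce to echelon form.
R2 ← R2 − R1: [0, -15, -5, -10]
R3 ← R3 + R1: [0, 18, 14, -4]
R4 ← R4 + (3)·R1: [0, 21, 7, 14]
R5 ← R5 − R1: [0, 3, 3, -2]
R3 ← R3 + (6/5)·R2: [0, 0, 8, -16]
R4 ← R4 + (7/5)·R2: [0, 0, 0, 0]
R5 ← R5 + (1/5)·R2: [0, 0, 2, -4]
R5 ← R5 − (1/4)·R3: [0, 0, 0, 0]
3 nonzero rows, so rank(T) = 3.
T has 4 columns; by rank–nullity, nullity = 4 − 3 = 1.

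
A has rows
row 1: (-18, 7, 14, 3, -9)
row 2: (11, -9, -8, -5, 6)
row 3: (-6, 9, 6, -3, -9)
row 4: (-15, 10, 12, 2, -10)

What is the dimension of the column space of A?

Row reduce to echelon form.
R2 ← R2 + (11/18)·R1: [0, -85/18, 5/9, -19/6, 1/2]
R3 ← R3 − (1/3)·R1: [0, 20/3, 4/3, -4, -6]
R4 ← R4 − (5/6)·R1: [0, 25/6, 1/3, -1/2, -5/2]
R3 ← R3 + (24/17)·R2: [0, 0, 36/17, -144/17, -90/17]
R4 ← R4 + (15/17)·R2: [0, 0, 14/17, -56/17, -35/17]
R4 ← R4 − (7/18)·R3: [0, 0, 0, 0, 0]
Echelon form has 3 nonzero rows, so rank(A) = 3.
The column space has dimension equal to the rank: 3.

3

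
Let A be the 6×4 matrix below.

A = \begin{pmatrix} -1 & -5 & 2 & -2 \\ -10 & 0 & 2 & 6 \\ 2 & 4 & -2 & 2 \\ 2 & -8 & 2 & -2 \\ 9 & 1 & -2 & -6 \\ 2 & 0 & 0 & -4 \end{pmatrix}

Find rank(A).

3

Row reduce to echelon form.
R2 ← R2 − (10)·R1: [0, 50, -18, 26]
R3 ← R3 + (2)·R1: [0, -6, 2, -2]
R4 ← R4 + (2)·R1: [0, -18, 6, -6]
R5 ← R5 + (9)·R1: [0, -44, 16, -24]
R6 ← R6 + (2)·R1: [0, -10, 4, -8]
R3 ← R3 + (3/25)·R2: [0, 0, -4/25, 28/25]
R4 ← R4 + (9/25)·R2: [0, 0, -12/25, 84/25]
R5 ← R5 + (22/25)·R2: [0, 0, 4/25, -28/25]
R6 ← R6 + (1/5)·R2: [0, 0, 2/5, -14/5]
R4 ← R4 − (3)·R3: [0, 0, 0, 0]
R5 ← R5 + R3: [0, 0, 0, 0]
R6 ← R6 + (5/2)·R3: [0, 0, 0, 0]
Echelon form has 3 nonzero rows, so rank(A) = 3.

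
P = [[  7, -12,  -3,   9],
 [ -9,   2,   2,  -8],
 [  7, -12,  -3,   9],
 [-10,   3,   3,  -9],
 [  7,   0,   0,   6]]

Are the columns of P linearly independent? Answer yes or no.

no

Row reduce P to echelon form.
R2 ← R2 + (9/7)·R1: [0, -94/7, -13/7, 25/7]
R3 ← R3 − R1: [0, 0, 0, 0]
R4 ← R4 + (10/7)·R1: [0, -99/7, -9/7, 27/7]
R5 ← R5 − R1: [0, 12, 3, -3]
R4 ← R4 − (99/94)·R2: [0, 0, 63/94, 9/94]
R5 ← R5 + (42/47)·R2: [0, 0, 63/47, 9/47]
Swap R3 ↔ R4
R5 ← R5 − (2)·R3: [0, 0, 0, 0]
3 pivots among 4 columns.
Only 3 < 4 pivot columns, so the columns are linearly dependent.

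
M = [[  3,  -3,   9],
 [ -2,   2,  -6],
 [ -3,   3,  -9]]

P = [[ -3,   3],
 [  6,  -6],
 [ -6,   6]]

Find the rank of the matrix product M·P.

1

First compute MP:
[[-81,  81],
 [ 54, -54],
 [ 81, -81]]
Now row reduce the product.
R2 ← R2 + (2/3)·R1: [0, 0]
R3 ← R3 + R1: [0, 0]
1 nonzero row, so rank(MP) = 1.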